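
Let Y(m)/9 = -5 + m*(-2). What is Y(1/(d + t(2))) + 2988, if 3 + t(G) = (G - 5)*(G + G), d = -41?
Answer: 82413/28 ≈ 2943.3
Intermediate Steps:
t(G) = -3 + 2*G*(-5 + G) (t(G) = -3 + (G - 5)*(G + G) = -3 + (-5 + G)*(2*G) = -3 + 2*G*(-5 + G))
Y(m) = -45 - 18*m (Y(m) = 9*(-5 + m*(-2)) = 9*(-5 - 2*m) = -45 - 18*m)
Y(1/(d + t(2))) + 2988 = (-45 - 18/(-41 + (-3 - 10*2 + 2*2²))) + 2988 = (-45 - 18/(-41 + (-3 - 20 + 2*4))) + 2988 = (-45 - 18/(-41 + (-3 - 20 + 8))) + 2988 = (-45 - 18/(-41 - 15)) + 2988 = (-45 - 18/(-56)) + 2988 = (-45 - 18*(-1/56)) + 2988 = (-45 + 9/28) + 2988 = -1251/28 + 2988 = 82413/28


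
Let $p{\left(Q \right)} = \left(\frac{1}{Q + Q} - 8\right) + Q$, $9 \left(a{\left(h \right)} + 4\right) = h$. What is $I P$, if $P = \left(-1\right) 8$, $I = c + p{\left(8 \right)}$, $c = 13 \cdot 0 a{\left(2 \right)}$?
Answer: $- \frac{1}{2} \approx -0.5$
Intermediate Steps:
$a{\left(h \right)} = -4 + \frac{h}{9}$
$p{\left(Q \right)} = -8 + Q + \frac{1}{2 Q}$ ($p{\left(Q \right)} = \left(\frac{1}{2 Q} - 8\right) + Q = \left(-8 + \frac{1}{2 Q}\right) + Q = -8 + Q + \frac{1}{2 Q}$)
$c = 0$ ($c = 13 \cdot 0 \left(-4 + \frac{1}{9} \cdot 2\right) = 0 \left(-4 + \frac{2}{9}\right) = 0 \left(- \frac{34}{9}\right) = 0$)
$I = \frac{1}{16}$ ($I = 0 + \left(-8 + 8 + \frac{1}{2 \cdot 8}\right) = 0 + \left(-8 + 8 + \frac{1}{2} \cdot \frac{1}{8}\right) = 0 + \left(-8 + 8 + \frac{1}{16}\right) = 0 + \frac{1}{16} = \frac{1}{16} \approx 0.0625$)
$P = -8$
$I P = \frac{1}{16} \left(-8\right) = - \frac{1}{2}$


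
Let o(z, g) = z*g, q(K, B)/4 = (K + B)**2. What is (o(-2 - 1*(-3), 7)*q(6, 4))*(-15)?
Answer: -42000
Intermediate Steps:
q(K, B) = 4*(B + K)**2 (q(K, B) = 4*(K + B)**2 = 4*(B + K)**2)
o(z, g) = g*z
(o(-2 - 1*(-3), 7)*q(6, 4))*(-15) = ((7*(-2 - 1*(-3)))*(4*(4 + 6)**2))*(-15) = ((7*(-2 + 3))*(4*10**2))*(-15) = ((7*1)*(4*100))*(-15) = (7*400)*(-15) = 2800*(-15) = -42000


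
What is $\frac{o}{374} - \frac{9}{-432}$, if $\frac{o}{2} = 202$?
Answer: $\frac{9883}{8976} \approx 1.101$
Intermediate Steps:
$o = 404$ ($o = 2 \cdot 202 = 404$)
$\frac{o}{374} - \frac{9}{-432} = \frac{404}{374} - \frac{9}{-432} = 404 \cdot \frac{1}{374} - - \frac{1}{48} = \frac{202}{187} + \frac{1}{48} = \frac{9883}{8976}$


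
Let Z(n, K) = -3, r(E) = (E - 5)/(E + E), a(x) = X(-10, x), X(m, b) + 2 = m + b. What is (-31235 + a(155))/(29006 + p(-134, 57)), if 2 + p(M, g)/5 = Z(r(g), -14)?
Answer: -31092/28981 ≈ -1.0728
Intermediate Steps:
X(m, b) = -2 + b + m (X(m, b) = -2 + (m + b) = -2 + (b + m) = -2 + b + m)
a(x) = -12 + x (a(x) = -2 + x - 10 = -12 + x)
r(E) = (-5 + E)/(2*E) (r(E) = (-5 + E)/((2*E)) = (-5 + E)*(1/(2*E)) = (-5 + E)/(2*E))
p(M, g) = -25 (p(M, g) = -10 + 5*(-3) = -10 - 15 = -25)
(-31235 + a(155))/(29006 + p(-134, 57)) = (-31235 + (-12 + 155))/(29006 - 25) = (-31235 + 143)/28981 = -31092*1/28981 = -31092/28981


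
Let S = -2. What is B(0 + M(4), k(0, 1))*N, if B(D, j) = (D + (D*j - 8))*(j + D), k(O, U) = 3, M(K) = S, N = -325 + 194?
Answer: 2096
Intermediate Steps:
N = -131
M(K) = -2
B(D, j) = (D + j)*(-8 + D + D*j) (B(D, j) = (D + (-8 + D*j))*(D + j) = (-8 + D + D*j)*(D + j) = (D + j)*(-8 + D + D*j))
B(0 + M(4), k(0, 1))*N = ((0 - 2)² - 8*(0 - 2) - 8*3 + (0 - 2)*3 + (0 - 2)*3² + 3*(0 - 2)²)*(-131) = ((-2)² - 8*(-2) - 24 - 2*3 - 2*9 + 3*(-2)²)*(-131) = (4 + 16 - 24 - 6 - 18 + 3*4)*(-131) = (4 + 16 - 24 - 6 - 18 + 12)*(-131) = -16*(-131) = 2096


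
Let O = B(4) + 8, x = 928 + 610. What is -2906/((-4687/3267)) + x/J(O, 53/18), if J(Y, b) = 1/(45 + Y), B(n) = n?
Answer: 420384444/4687 ≈ 89692.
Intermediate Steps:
x = 1538
O = 12 (O = 4 + 8 = 12)
-2906/((-4687/3267)) + x/J(O, 53/18) = -2906/((-4687/3267)) + 1538/(1/(45 + 12)) = -2906/((-4687*1/3267)) + 1538/(1/57) = -2906/(-4687/3267) + 1538/(1/57) = -2906*(-3267/4687) + 1538*57 = 9493902/4687 + 87666 = 420384444/4687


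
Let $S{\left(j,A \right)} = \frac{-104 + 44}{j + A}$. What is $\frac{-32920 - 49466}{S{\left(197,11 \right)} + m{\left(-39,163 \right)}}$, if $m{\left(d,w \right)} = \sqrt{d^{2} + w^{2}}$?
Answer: $- \frac{12852216}{15191027} - \frac{11806902432 \sqrt{10}}{75955135} \approx -492.41$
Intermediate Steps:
$S{\left(j,A \right)} = - \frac{60}{A + j}$
$\frac{-32920 - 49466}{S{\left(197,11 \right)} + m{\left(-39,163 \right)}} = \frac{-32920 - 49466}{- \frac{60}{11 + 197} + \sqrt{\left(-39\right)^{2} + 163^{2}}} = - \frac{82386}{- \frac{60}{208} + \sqrt{1521 + 26569}} = - \frac{82386}{\left(-60\right) \frac{1}{208} + \sqrt{28090}} = - \frac{82386}{- \frac{15}{52} + 53 \sqrt{10}}$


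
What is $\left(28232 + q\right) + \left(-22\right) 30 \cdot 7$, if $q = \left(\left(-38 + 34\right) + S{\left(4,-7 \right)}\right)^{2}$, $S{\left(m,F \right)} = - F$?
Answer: $23621$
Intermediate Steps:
$q = 9$ ($q = \left(\left(-38 + 34\right) - -7\right)^{2} = \left(-4 + 7\right)^{2} = 3^{2} = 9$)
$\left(28232 + q\right) + \left(-22\right) 30 \cdot 7 = \left(28232 + 9\right) + \left(-22\right) 30 \cdot 7 = 28241 - 4620 = 23621$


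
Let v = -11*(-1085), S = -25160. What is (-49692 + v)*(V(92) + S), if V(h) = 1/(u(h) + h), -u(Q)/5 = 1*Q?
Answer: 349587569917/368 ≈ 9.4997e+8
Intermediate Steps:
v = 11935
u(Q) = -5*Q
V(h) = -1/(4*h) (V(h) = 1/(-5*h + h) = 1/(-4*h) = -1/(4*h))
(-49692 + v)*(V(92) + S) = (-49692 + 11935)*(-1/4/92 - 25160) = -37757*(-1/4*1/92 - 25160) = -37757*(-1/368 - 25160) = -37757*(-9258881/368) = 349587569917/368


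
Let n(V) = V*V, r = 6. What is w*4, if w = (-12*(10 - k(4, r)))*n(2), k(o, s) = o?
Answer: -1152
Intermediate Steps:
n(V) = V²
w = -288 (w = -12*(10 - 1*4)*2² = -12*(10 - 4)*4 = -12*6*4 = -72*4 = -288)
w*4 = -288*4 = -1152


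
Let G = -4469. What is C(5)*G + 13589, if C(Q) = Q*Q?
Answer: -98136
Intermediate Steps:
C(Q) = Q²
C(5)*G + 13589 = 5²*(-4469) + 13589 = 25*(-4469) + 13589 = -111725 + 13589 = -98136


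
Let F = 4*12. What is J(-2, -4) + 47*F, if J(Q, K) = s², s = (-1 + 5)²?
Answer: 2512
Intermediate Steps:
s = 16 (s = 4² = 16)
J(Q, K) = 256 (J(Q, K) = 16² = 256)
F = 48
J(-2, -4) + 47*F = 256 + 47*48 = 256 + 2256 = 2512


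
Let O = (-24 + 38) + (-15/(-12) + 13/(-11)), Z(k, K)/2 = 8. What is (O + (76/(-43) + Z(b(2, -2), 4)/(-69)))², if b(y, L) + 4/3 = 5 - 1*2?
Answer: 2482405069225/17042780304 ≈ 145.66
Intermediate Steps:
b(y, L) = 5/3 (b(y, L) = -4/3 + (5 - 1*2) = -4/3 + (5 - 2) = -4/3 + 3 = 5/3)
Z(k, K) = 16 (Z(k, K) = 2*8 = 16)
O = 619/44 (O = 14 + (-15*(-1/12) + 13*(-1/11)) = 14 + (5/4 - 13/11) = 14 + 3/44 = 619/44 ≈ 14.068)
(O + (76/(-43) + Z(b(2, -2), 4)/(-69)))² = (619/44 + (76/(-43) + 16/(-69)))² = (619/44 + (76*(-1/43) + 16*(-1/69)))² = (619/44 + (-76/43 - 16/69))² = (619/44 - 5932/2967)² = (1575565/130548)² = 2482405069225/17042780304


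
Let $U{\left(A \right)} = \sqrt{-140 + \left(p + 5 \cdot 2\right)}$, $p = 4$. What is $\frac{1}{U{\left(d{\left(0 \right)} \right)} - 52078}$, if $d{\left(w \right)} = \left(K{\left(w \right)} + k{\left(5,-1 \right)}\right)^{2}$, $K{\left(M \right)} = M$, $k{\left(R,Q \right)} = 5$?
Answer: $- \frac{26039}{1356059105} - \frac{3 i \sqrt{14}}{2712118210} \approx -1.9202 \cdot 10^{-5} - 4.1388 \cdot 10^{-9} i$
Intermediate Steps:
$d{\left(w \right)} = \left(5 + w\right)^{2}$ ($d{\left(w \right)} = \left(w + 5\right)^{2} = \left(5 + w\right)^{2}$)
$U{\left(A \right)} = 3 i \sqrt{14}$ ($U{\left(A \right)} = \sqrt{-140 + \left(4 + 5 \cdot 2\right)} = \sqrt{-140 + \left(4 + 10\right)} = \sqrt{-140 + 14} = \sqrt{-126} = 3 i \sqrt{14}$)
$\frac{1}{U{\left(d{\left(0 \right)} \right)} - 52078} = \frac{1}{3 i \sqrt{14} - 52078} = \frac{1}{-52078 + 3 i \sqrt{14}}$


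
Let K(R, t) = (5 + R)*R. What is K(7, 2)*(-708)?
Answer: -59472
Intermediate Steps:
K(R, t) = R*(5 + R)
K(7, 2)*(-708) = (7*(5 + 7))*(-708) = (7*12)*(-708) = 84*(-708) = -59472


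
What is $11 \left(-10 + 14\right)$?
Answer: $44$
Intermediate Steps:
$11 \left(-10 + 14\right) = 11 \cdot 4 = 44$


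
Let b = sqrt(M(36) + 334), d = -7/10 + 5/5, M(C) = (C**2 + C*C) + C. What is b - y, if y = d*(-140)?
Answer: 42 + sqrt(2962) ≈ 96.424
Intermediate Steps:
M(C) = C + 2*C**2 (M(C) = (C**2 + C**2) + C = 2*C**2 + C = C + 2*C**2)
d = 3/10 (d = -7*1/10 + 5*(1/5) = -7/10 + 1 = 3/10 ≈ 0.30000)
y = -42 (y = (3/10)*(-140) = -42)
b = sqrt(2962) (b = sqrt(36*(1 + 2*36) + 334) = sqrt(36*(1 + 72) + 334) = sqrt(36*73 + 334) = sqrt(2628 + 334) = sqrt(2962) ≈ 54.424)
b - y = sqrt(2962) - 1*(-42) = sqrt(2962) + 42 = 42 + sqrt(2962)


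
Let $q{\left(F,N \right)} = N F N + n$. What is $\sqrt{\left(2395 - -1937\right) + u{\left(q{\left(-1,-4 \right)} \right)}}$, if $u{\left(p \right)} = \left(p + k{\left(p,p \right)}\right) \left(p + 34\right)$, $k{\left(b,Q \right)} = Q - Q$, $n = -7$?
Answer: $\sqrt{4079} \approx 63.867$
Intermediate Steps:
$q{\left(F,N \right)} = -7 + F N^{2}$ ($q{\left(F,N \right)} = N F N - 7 = F N N - 7 = F N^{2} - 7 = -7 + F N^{2}$)
$k{\left(b,Q \right)} = 0$
$u{\left(p \right)} = p \left(34 + p\right)$ ($u{\left(p \right)} = \left(p + 0\right) \left(p + 34\right) = p \left(34 + p\right)$)
$\sqrt{\left(2395 - -1937\right) + u{\left(q{\left(-1,-4 \right)} \right)}} = \sqrt{\left(2395 - -1937\right) + \left(-7 - \left(-4\right)^{2}\right) \left(34 - 23\right)} = \sqrt{\left(2395 + 1937\right) + \left(-7 - 16\right) \left(34 - 23\right)} = \sqrt{4332 + \left(-7 - 16\right) \left(34 - 23\right)} = \sqrt{4332 - 23 \left(34 - 23\right)} = \sqrt{4332 - 253} = \sqrt{4079}$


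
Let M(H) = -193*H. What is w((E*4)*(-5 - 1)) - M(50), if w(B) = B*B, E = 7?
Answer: 37874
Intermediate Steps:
w(B) = B**2
w((E*4)*(-5 - 1)) - M(50) = ((7*4)*(-5 - 1))**2 - (-193)*50 = (28*(-6))**2 - 1*(-9650) = (-168)**2 + 9650 = 28224 + 9650 = 37874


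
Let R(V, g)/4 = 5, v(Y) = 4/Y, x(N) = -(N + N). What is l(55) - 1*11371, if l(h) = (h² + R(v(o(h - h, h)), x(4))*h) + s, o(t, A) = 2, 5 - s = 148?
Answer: -7389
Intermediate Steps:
s = -143 (s = 5 - 1*148 = 5 - 148 = -143)
x(N) = -2*N
R(V, g) = 20 (R(V, g) = 4*5 = 20)
l(h) = -143 + h² + 20*h (l(h) = (h² + 20*h) - 143 = -143 + h² + 20*h)
l(55) - 1*11371 = (-143 + 55² + 20*55) - 1*11371 = (-143 + 3025 + 1100) - 11371 = 3982 - 11371 = -7389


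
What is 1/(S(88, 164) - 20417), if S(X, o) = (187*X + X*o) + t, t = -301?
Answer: 1/10170 ≈ 9.8328e-5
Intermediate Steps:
S(X, o) = -301 + 187*X + X*o (S(X, o) = (187*X + X*o) - 301 = -301 + 187*X + X*o)
1/(S(88, 164) - 20417) = 1/((-301 + 187*88 + 88*164) - 20417) = 1/((-301 + 16456 + 14432) - 20417) = 1/(30587 - 20417) = 1/10170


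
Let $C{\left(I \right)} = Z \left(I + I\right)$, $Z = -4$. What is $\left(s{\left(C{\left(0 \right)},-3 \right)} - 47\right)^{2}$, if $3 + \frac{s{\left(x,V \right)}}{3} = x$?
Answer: $3136$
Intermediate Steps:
$C{\left(I \right)} = - 8 I$ ($C{\left(I \right)} = - 4 \left(I + I\right) = - 4 \cdot 2 I = - 8 I$)
$s{\left(x,V \right)} = -9 + 3 x$
$\left(s{\left(C{\left(0 \right)},-3 \right)} - 47\right)^{2} = \left(\left(-9 + 3 \left(\left(-8\right) 0\right)\right) - 47\right)^{2} = \left(\left(-9 + 3 \cdot 0\right) - 47\right)^{2} = \left(\left(-9 + 0\right) - 47\right)^{2} = \left(-9 - 47\right)^{2} = \left(-56\right)^{2} = 3136$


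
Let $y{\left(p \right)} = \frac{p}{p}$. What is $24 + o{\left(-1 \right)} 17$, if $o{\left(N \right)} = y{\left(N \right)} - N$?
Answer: $58$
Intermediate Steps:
$y{\left(p \right)} = 1$
$o{\left(N \right)} = 1 - N$
$24 + o{\left(-1 \right)} 17 = 24 + \left(1 - -1\right) 17 = 24 + \left(1 + 1\right) 17 = 24 + 2 \cdot 17 = 24 + 34 = 58$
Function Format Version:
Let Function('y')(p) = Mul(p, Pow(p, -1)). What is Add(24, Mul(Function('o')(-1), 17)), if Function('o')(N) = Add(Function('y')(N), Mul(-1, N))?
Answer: 58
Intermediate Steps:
Function('y')(p) = 1
Function('o')(N) = Add(1, Mul(-1, N))
Add(24, Mul(Function('o')(-1), 17)) = Add(24, Mul(Add(1, Mul(-1, -1)), 17)) = Add(24, Mul(Add(1, 1), 17)) = Add(24, Mul(2, 17)) = Add(24, 34) = 58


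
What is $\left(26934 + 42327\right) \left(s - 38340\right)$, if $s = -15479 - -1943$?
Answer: $-3592983636$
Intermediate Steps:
$s = -13536$ ($s = -15479 + 1943 = -13536$)
$\left(26934 + 42327\right) \left(s - 38340\right) = \left(26934 + 42327\right) \left(-13536 - 38340\right) = 69261 \left(-51876\right) = -3592983636$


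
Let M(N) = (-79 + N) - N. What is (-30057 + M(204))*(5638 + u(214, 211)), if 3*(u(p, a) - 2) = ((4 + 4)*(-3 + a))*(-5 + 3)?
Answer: -409608512/3 ≈ -1.3654e+8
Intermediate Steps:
u(p, a) = 18 - 16*a/3 (u(p, a) = 2 + (((4 + 4)*(-3 + a))*(-5 + 3))/3 = 2 + ((8*(-3 + a))*(-2))/3 = 2 + ((-24 + 8*a)*(-2))/3 = 2 + (48 - 16*a)/3 = 2 + (16 - 16*a/3) = 18 - 16*a/3)
M(N) = -79
(-30057 + M(204))*(5638 + u(214, 211)) = (-30057 - 79)*(5638 + (18 - 16/3*211)) = -30136*(5638 + (18 - 3376/3)) = -30136*(5638 - 3322/3) = -30136*13592/3 = -409608512/3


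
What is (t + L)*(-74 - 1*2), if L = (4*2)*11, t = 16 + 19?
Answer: -9348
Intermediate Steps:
t = 35
L = 88 (L = 8*11 = 88)
(t + L)*(-74 - 1*2) = (35 + 88)*(-74 - 1*2) = 123*(-74 - 2) = 123*(-76) = -9348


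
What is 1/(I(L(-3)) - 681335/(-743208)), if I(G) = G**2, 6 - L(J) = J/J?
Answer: 743208/19261535 ≈ 0.038585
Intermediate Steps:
L(J) = 5 (L(J) = 6 - J/J = 6 - 1*1 = 6 - 1 = 5)
1/(I(L(-3)) - 681335/(-743208)) = 1/(5**2 - 681335/(-743208)) = 1/(25 - 681335*(-1/743208)) = 1/(25 + 681335/743208) = 1/(19261535/743208) = 743208/19261535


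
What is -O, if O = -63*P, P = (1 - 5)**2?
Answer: 1008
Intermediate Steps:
P = 16 (P = (-4)**2 = 16)
O = -1008 (O = -63*16 = -1008)
-O = -1*(-1008) = 1008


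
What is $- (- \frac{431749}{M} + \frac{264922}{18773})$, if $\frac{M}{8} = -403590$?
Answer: $- \frac{863464183817}{60612760560} \approx -14.246$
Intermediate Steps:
$M = -3228720$ ($M = 8 \left(-403590\right) = -3228720$)
$- (- \frac{431749}{M} + \frac{264922}{18773}) = - (- \frac{431749}{-3228720} + \frac{264922}{18773}) = - (\left(-431749\right) \left(- \frac{1}{3228720}\right) + 264922 \cdot \frac{1}{18773}) = - (\frac{431749}{3228720} + \frac{264922}{18773}) = \left(-1\right) \frac{863464183817}{60612760560} = - \frac{863464183817}{60612760560}$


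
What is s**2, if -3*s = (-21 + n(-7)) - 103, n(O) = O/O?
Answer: 1681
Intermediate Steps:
n(O) = 1
s = 41 (s = -((-21 + 1) - 103)/3 = -(-20 - 103)/3 = -1/3*(-123) = 41)
s**2 = 41**2 = 1681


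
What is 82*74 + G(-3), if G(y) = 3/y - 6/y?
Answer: 6069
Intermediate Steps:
G(y) = -3/y
82*74 + G(-3) = 82*74 - 3/(-3) = 6068 - 3*(-1/3) = 6068 + 1 = 6069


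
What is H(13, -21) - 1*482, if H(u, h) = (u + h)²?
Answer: -418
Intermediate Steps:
H(u, h) = (h + u)²
H(13, -21) - 1*482 = (-21 + 13)² - 1*482 = (-8)² - 482 = 64 - 482 = -418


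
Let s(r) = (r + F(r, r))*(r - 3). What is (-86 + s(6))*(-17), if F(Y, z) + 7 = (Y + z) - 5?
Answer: 1156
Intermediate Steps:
F(Y, z) = -12 + Y + z (F(Y, z) = -7 + ((Y + z) - 5) = -7 + (-5 + Y + z) = -12 + Y + z)
s(r) = (-12 + 3*r)*(-3 + r) (s(r) = (r + (-12 + r + r))*(r - 3) = (r + (-12 + 2*r))*(-3 + r) = (-12 + 3*r)*(-3 + r))
(-86 + s(6))*(-17) = (-86 + (36 - 21*6 + 3*6²))*(-17) = (-86 + (36 - 126 + 3*36))*(-17) = (-86 + (36 - 126 + 108))*(-17) = (-86 + 18)*(-17) = -68*(-17) = 1156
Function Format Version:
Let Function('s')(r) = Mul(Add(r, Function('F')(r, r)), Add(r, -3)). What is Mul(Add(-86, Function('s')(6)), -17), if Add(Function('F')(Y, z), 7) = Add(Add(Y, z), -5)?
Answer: 1156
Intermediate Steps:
Function('F')(Y, z) = Add(-12, Y, z) (Function('F')(Y, z) = Add(-7, Add(Add(Y, z), -5)) = Add(-7, Add(-5, Y, z)) = Add(-12, Y, z))
Function('s')(r) = Mul(Add(-12, Mul(3, r)), Add(-3, r)) (Function('s')(r) = Mul(Add(r, Add(-12, r, r)), Add(r, -3)) = Mul(Add(r, Add(-12, Mul(2, r))), Add(-3, r)) = Mul(Add(-12, Mul(3, r)), Add(-3, r)))
Mul(Add(-86, Function('s')(6)), -17) = Mul(Add(-86, Add(36, Mul(-21, 6), Mul(3, Pow(6, 2)))), -17) = Mul(Add(-86, Add(36, -126, Mul(3, 36))), -17) = Mul(Add(-86, Add(36, -126, 108)), -17) = Mul(Add(-86, 18), -17) = Mul(-68, -17) = 1156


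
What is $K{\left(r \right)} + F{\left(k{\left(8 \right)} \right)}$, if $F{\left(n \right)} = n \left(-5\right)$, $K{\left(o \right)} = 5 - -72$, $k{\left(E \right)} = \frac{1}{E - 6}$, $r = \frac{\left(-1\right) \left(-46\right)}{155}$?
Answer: $\frac{149}{2} \approx 74.5$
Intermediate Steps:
$r = \frac{46}{155}$ ($r = 46 \cdot \frac{1}{155} = \frac{46}{155} \approx 0.29677$)
$k{\left(E \right)} = \frac{1}{-6 + E}$
$K{\left(o \right)} = 77$ ($K{\left(o \right)} = 5 + 72 = 77$)
$F{\left(n \right)} = - 5 n$
$K{\left(r \right)} + F{\left(k{\left(8 \right)} \right)} = 77 - \frac{5}{-6 + 8} = 77 - \frac{5}{2} = \frac{149}{2}$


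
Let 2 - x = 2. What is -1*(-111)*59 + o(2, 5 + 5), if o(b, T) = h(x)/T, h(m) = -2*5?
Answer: 6548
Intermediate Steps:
x = 0 (x = 2 - 1*2 = 2 - 2 = 0)
h(m) = -10
o(b, T) = -10/T
-1*(-111)*59 + o(2, 5 + 5) = -1*(-111)*59 - 10/(5 + 5) = 111*59 - 10/10 = 6549 - 10*⅒ = 6549 - 1 = 6548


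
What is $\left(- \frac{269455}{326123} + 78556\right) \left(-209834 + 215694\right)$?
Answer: $\frac{150125282747380}{326123} \approx 4.6033 \cdot 10^{8}$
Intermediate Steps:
$\left(- \frac{269455}{326123} + 78556\right) \left(-209834 + 215694\right) = \left(\left(-269455\right) \frac{1}{326123} + 78556\right) 5860 = \left(- \frac{269455}{326123} + 78556\right) 5860 = \frac{25618648933}{326123} \cdot 5860 = \frac{150125282747380}{326123}$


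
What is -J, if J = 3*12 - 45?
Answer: 9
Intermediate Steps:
J = -9 (J = 36 - 45 = -9)
-J = -1*(-9) = 9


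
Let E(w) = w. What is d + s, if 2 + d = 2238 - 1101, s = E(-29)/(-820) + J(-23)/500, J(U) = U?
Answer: 11633641/10250 ≈ 1135.0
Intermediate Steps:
s = -109/10250 (s = -29/(-820) - 23/500 = -29*(-1/820) - 23*1/500 = 29/820 - 23/500 = -109/10250 ≈ -0.010634)
d = 1135 (d = -2 + (2238 - 1101) = -2 + 1137 = 1135)
d + s = 1135 - 109/10250 = 11633641/10250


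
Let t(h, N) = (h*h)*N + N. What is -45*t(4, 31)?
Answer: -23715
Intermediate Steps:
t(h, N) = N + N*h² (t(h, N) = h²*N + N = N*h² + N = N + N*h²)
-45*t(4, 31) = -1395*(1 + 4²) = -1395*(1 + 16) = -1395*17 = -45*527 = -23715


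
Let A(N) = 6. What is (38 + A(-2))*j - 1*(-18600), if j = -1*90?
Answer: 14640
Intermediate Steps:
j = -90
(38 + A(-2))*j - 1*(-18600) = (38 + 6)*(-90) - 1*(-18600) = 44*(-90) + 18600 = -3960 + 18600 = 14640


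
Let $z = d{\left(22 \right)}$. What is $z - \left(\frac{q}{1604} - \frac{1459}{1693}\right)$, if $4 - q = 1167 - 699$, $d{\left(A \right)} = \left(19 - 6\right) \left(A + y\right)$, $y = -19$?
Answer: $\frac{27258274}{678893} \approx 40.151$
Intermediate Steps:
$d{\left(A \right)} = -247 + 13 A$ ($d{\left(A \right)} = \left(19 - 6\right) \left(A - 19\right) = 13 \left(-19 + A\right) = -247 + 13 A$)
$z = 39$ ($z = -247 + 13 \cdot 22 = -247 + 286 = 39$)
$q = -464$ ($q = 4 - \left(1167 - 699\right) = 4 - 468 = -464$)
$z - \left(\frac{q}{1604} - \frac{1459}{1693}\right) = 39 - \left(- \frac{464}{1604} - \frac{1459}{1693}\right) = 39 - \left(\left(-464\right) \frac{1}{1604} - \frac{1459}{1693}\right) = 39 - \left(- \frac{116}{401} - \frac{1459}{1693}\right) = 39 - - \frac{781447}{678893} = 39 + \frac{781447}{678893} = \frac{27258274}{678893}$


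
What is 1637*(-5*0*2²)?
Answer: 0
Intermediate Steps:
1637*(-5*0*2²) = 1637*(0*4) = 1637*0 = 0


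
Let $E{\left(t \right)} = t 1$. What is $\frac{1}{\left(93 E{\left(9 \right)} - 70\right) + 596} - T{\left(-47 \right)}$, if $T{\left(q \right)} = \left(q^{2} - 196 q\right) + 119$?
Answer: $- \frac{15729019}{1363} \approx -11540.0$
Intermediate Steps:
$E{\left(t \right)} = t$
$T{\left(q \right)} = 119 + q^{2} - 196 q$
$\frac{1}{\left(93 E{\left(9 \right)} - 70\right) + 596} - T{\left(-47 \right)} = \frac{1}{\left(93 \cdot 9 - 70\right) + 596} - \left(119 + \left(-47\right)^{2} - -9212\right) = \frac{1}{\left(837 - 70\right) + 596} - \left(119 + 2209 + 9212\right) = \frac{1}{767 + 596} - 11540 = \frac{1}{1363} - 11540 = - \frac{15729019}{1363}$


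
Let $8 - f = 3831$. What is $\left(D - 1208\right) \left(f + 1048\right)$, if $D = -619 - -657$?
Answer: $3246750$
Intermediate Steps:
$D = 38$ ($D = -619 + 657 = 38$)
$f = -3823$ ($f = 8 - 3831 = -3823$)
$\left(D - 1208\right) \left(f + 1048\right) = \left(38 - 1208\right) \left(-3823 + 1048\right) = \left(-1170\right) \left(-2775\right) = 3246750$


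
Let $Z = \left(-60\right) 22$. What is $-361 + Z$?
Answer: $-1681$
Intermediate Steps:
$Z = -1320$
$-361 + Z = -361 - 1320 = -1681$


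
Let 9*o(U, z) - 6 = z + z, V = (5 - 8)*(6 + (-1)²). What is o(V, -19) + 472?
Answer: 4216/9 ≈ 468.44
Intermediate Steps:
V = -21 (V = -3*(6 + 1) = -3*7 = -21)
o(U, z) = ⅔ + 2*z/9 (o(U, z) = ⅔ + (z + z)/9 = ⅔ + (2*z)/9 = ⅔ + 2*z/9)
o(V, -19) + 472 = (⅔ + (2/9)*(-19)) + 472 = (⅔ - 38/9) + 472 = -32/9 + 472 = 4216/9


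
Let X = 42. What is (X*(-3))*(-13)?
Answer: 1638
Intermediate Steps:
(X*(-3))*(-13) = (42*(-3))*(-13) = -126*(-13) = 1638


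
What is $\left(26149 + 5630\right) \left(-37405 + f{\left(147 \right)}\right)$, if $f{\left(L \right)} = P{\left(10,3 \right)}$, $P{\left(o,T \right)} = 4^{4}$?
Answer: $-1180558071$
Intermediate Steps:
$P{\left(o,T \right)} = 256$
$f{\left(L \right)} = 256$
$\left(26149 + 5630\right) \left(-37405 + f{\left(147 \right)}\right) = \left(26149 + 5630\right) \left(-37405 + 256\right) = 31779 \left(-37149\right) = -1180558071$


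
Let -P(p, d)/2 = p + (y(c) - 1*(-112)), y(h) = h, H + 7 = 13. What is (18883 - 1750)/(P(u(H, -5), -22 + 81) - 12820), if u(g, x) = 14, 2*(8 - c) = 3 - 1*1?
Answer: -5711/4362 ≈ -1.3093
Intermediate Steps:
c = 7 (c = 8 - (3 - 1*1)/2 = 8 - (3 - 1)/2 = 8 - ½*2 = 8 - 1 = 7)
H = 6 (H = -7 + 13 = 6)
P(p, d) = -238 - 2*p (P(p, d) = -2*(p + (7 - 1*(-112))) = -2*(p + (7 + 112)) = -2*(p + 119) = -2*(119 + p) = -238 - 2*p)
(18883 - 1750)/(P(u(H, -5), -22 + 81) - 12820) = (18883 - 1750)/((-238 - 2*14) - 12820) = 17133/((-238 - 28) - 12820) = 17133/(-266 - 12820) = 17133/(-13086) = 17133*(-1/13086) = -5711/4362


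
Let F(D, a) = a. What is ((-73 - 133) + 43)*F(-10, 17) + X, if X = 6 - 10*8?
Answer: -2845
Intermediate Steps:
X = -74 (X = 6 - 80 = -74)
((-73 - 133) + 43)*F(-10, 17) + X = ((-73 - 133) + 43)*17 - 74 = (-206 + 43)*17 - 74 = -163*17 - 74 = -2771 - 74 = -2845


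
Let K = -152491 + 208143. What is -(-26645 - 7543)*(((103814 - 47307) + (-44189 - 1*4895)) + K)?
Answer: 2156408100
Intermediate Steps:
K = 55652
-(-26645 - 7543)*(((103814 - 47307) + (-44189 - 1*4895)) + K) = -(-26645 - 7543)*(((103814 - 47307) + (-44189 - 1*4895)) + 55652) = -(-34188)*((56507 + (-44189 - 4895)) + 55652) = -(-34188)*((56507 - 49084) + 55652) = -(-34188)*(7423 + 55652) = -(-34188)*63075 = -1*(-2156408100) = 2156408100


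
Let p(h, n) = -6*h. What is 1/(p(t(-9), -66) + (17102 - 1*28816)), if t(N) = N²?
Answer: -1/12200 ≈ -8.1967e-5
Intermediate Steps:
1/(p(t(-9), -66) + (17102 - 1*28816)) = 1/(-6*(-9)² + (17102 - 1*28816)) = 1/(-6*81 + (17102 - 28816)) = 1/(-486 - 11714) = 1/(-12200) = -1/12200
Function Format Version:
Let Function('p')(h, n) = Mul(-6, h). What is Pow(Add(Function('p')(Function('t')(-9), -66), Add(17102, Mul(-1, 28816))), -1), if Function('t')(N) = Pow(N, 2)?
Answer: Rational(-1, 12200) ≈ -8.1967e-5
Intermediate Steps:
Pow(Add(Function('p')(Function('t')(-9), -66), Add(17102, Mul(-1, 28816))), -1) = Pow(Add(Mul(-6, Pow(-9, 2)), Add(17102, Mul(-1, 28816))), -1) = Pow(Add(Mul(-6, 81), Add(17102, -28816)), -1) = Pow(Add(-486, -11714), -1) = Pow(-12200, -1) = Rational(-1, 12200)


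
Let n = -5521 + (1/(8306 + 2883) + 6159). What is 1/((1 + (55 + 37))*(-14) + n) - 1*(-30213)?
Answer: 224467321246/7429495 ≈ 30213.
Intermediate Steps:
n = 7138583/11189 (n = -5521 + (1/11189 + 6159) = -5521 + 68913052/11189 = 7138583/11189 ≈ 638.00)
1/((1 + (55 + 37))*(-14) + n) - 1*(-30213) = 1/((1 + (55 + 37))*(-14) + 7138583/11189) - 1*(-30213) = 1/((1 + 92)*(-14) + 7138583/11189) + 30213 = 1/(93*(-14) + 7138583/11189) + 30213 = 1/(-1302 + 7138583/11189) + 30213 = 1/(-7429495/11189) + 30213 = -11189/7429495 + 30213 = 224467321246/7429495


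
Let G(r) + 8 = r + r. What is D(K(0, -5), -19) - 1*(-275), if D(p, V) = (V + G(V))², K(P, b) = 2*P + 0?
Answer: 4500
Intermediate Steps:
G(r) = -8 + 2*r (G(r) = -8 + (r + r) = -8 + 2*r)
K(P, b) = 2*P
D(p, V) = (-8 + 3*V)² (D(p, V) = (V + (-8 + 2*V))² = (-8 + 3*V)²)
D(K(0, -5), -19) - 1*(-275) = (-8 + 3*(-19))² - 1*(-275) = (-8 - 57)² + 275 = (-65)² + 275 = 4225 + 275 = 4500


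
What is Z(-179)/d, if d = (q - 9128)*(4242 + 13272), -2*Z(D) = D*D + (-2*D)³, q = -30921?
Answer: 45914753/1402836372 ≈ 0.032730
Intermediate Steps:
Z(D) = 4*D³ - D²/2 (Z(D) = -(D*D + (-2*D)³)/2 = -(D² - 8*D³)/2 = 4*D³ - D²/2)
d = -701418186 (d = (-30921 - 9128)*(4242 + 13272) = -40049*17514 = -701418186)
Z(-179)/d = ((½)*(-179)²*(-1 + 8*(-179)))/(-701418186) = ((½)*32041*(-1 - 1432))*(-1/701418186) = ((½)*32041*(-1433))*(-1/701418186) = -45914753/2*(-1/701418186) = 45914753/1402836372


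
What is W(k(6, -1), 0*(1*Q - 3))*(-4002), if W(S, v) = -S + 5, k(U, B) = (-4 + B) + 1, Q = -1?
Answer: -36018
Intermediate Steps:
k(U, B) = -3 + B
W(S, v) = 5 - S
W(k(6, -1), 0*(1*Q - 3))*(-4002) = (5 - (-3 - 1))*(-4002) = (5 - 1*(-4))*(-4002) = (5 + 4)*(-4002) = 9*(-4002) = -36018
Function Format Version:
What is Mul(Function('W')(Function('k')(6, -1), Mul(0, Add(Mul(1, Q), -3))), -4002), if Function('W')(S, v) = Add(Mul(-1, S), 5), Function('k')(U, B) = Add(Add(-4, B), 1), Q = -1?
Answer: -36018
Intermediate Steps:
Function('k')(U, B) = Add(-3, B)
Function('W')(S, v) = Add(5, Mul(-1, S))
Mul(Function('W')(Function('k')(6, -1), Mul(0, Add(Mul(1, Q), -3))), -4002) = Mul(Add(5, Mul(-1, Add(-3, -1))), -4002) = Mul(Add(5, Mul(-1, -4)), -4002) = Mul(Add(5, 4), -4002) = Mul(9, -4002) = -36018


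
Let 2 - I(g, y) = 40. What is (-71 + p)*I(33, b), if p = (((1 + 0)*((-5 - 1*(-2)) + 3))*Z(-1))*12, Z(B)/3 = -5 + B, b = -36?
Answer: 2698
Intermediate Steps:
I(g, y) = -38 (I(g, y) = 2 - 1*40 = 2 - 40 = -38)
Z(B) = -15 + 3*B (Z(B) = 3*(-5 + B) = -15 + 3*B)
p = 0 (p = (((1 + 0)*((-5 - 1*(-2)) + 3))*(-15 + 3*(-1)))*12 = ((1*((-5 + 2) + 3))*(-15 - 3))*12 = ((1*(-3 + 3))*(-18))*12 = ((1*0)*(-18))*12 = (0*(-18))*12 = 0*12 = 0)
(-71 + p)*I(33, b) = (-71 + 0)*(-38) = -71*(-38) = 2698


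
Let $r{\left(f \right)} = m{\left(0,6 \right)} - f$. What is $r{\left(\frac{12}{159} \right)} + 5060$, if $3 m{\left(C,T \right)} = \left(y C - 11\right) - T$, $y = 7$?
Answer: $\frac{803627}{159} \approx 5054.3$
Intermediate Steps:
$m{\left(C,T \right)} = - \frac{11}{3} - \frac{T}{3} + \frac{7 C}{3}$ ($m{\left(C,T \right)} = \frac{\left(7 C - 11\right) - T}{3} = \frac{\left(-11 + 7 C\right) - T}{3} = \frac{-11 - T + 7 C}{3} = - \frac{11}{3} - \frac{T}{3} + \frac{7 C}{3}$)
$r{\left(f \right)} = - \frac{17}{3} - f$ ($r{\left(f \right)} = \left(- \frac{11}{3} - 2 + \frac{7}{3} \cdot 0\right) - f = \left(- \frac{11}{3} - 2 + 0\right) - f = - \frac{17}{3} - f$)
$r{\left(\frac{12}{159} \right)} + 5060 = \left(- \frac{17}{3} - \frac{12}{159}\right) + 5060 = \left(- \frac{17}{3} - 12 \cdot \frac{1}{159}\right) + 5060 = \left(- \frac{17}{3} - \frac{4}{53}\right) + 5060 = - \frac{913}{159} + 5060 = \frac{803627}{159}$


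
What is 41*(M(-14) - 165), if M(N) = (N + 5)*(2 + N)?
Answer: -2337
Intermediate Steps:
M(N) = (2 + N)*(5 + N) (M(N) = (5 + N)*(2 + N) = (2 + N)*(5 + N))
41*(M(-14) - 165) = 41*((10 + (-14)² + 7*(-14)) - 165) = 41*((10 + 196 - 98) - 165) = 41*(108 - 165) = 41*(-57) = -2337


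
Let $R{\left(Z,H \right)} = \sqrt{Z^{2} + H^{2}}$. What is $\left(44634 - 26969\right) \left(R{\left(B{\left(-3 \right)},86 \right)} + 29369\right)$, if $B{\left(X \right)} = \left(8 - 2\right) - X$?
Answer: $518803385 + 17665 \sqrt{7477} \approx 5.2033 \cdot 10^{8}$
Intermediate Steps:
$B{\left(X \right)} = 6 - X$
$R{\left(Z,H \right)} = \sqrt{H^{2} + Z^{2}}$
$\left(44634 - 26969\right) \left(R{\left(B{\left(-3 \right)},86 \right)} + 29369\right) = \left(44634 - 26969\right) \left(\sqrt{86^{2} + \left(6 - -3\right)^{2}} + 29369\right) = 17665 \left(\sqrt{7396 + \left(6 + 3\right)^{2}} + 29369\right) = 17665 \left(\sqrt{7396 + 9^{2}} + 29369\right) = 17665 \left(\sqrt{7396 + 81} + 29369\right) = 17665 \left(\sqrt{7477} + 29369\right) = 17665 \left(29369 + \sqrt{7477}\right) = 518803385 + 17665 \sqrt{7477}$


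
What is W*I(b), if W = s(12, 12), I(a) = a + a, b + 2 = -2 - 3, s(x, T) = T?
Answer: -168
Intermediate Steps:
b = -7 (b = -2 + (-2 - 3) = -2 - 5 = -7)
I(a) = 2*a
W = 12
W*I(b) = 12*(2*(-7)) = 12*(-14) = -168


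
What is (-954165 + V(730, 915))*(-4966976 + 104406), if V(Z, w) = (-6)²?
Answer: 4639519051530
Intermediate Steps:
V(Z, w) = 36
(-954165 + V(730, 915))*(-4966976 + 104406) = (-954165 + 36)*(-4966976 + 104406) = -954129*(-4862570) = 4639519051530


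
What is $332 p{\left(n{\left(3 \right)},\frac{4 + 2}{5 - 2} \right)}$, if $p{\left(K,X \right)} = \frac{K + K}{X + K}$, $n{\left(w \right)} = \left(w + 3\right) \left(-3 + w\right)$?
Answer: $0$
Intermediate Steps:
$n{\left(w \right)} = \left(-3 + w\right) \left(3 + w\right)$ ($n{\left(w \right)} = \left(3 + w\right) \left(-3 + w\right) = \left(-3 + w\right) \left(3 + w\right)$)
$p{\left(K,X \right)} = \frac{2 K}{K + X}$
$332 p{\left(n{\left(3 \right)},\frac{4 + 2}{5 - 2} \right)} = 332 \frac{2 \left(-9 + 3^{2}\right)}{\left(-9 + 3^{2}\right) + \frac{4 + 2}{5 - 2}} = 332 \frac{2 \left(-9 + 9\right)}{\left(-9 + 9\right) + \frac{6}{3}} = 332 \cdot 2 \cdot 0 \frac{1}{0 + 6 \cdot \frac{1}{3}} = 332 \cdot 2 \cdot 0 \frac{1}{0 + 2} = 332 \cdot 2 \cdot 0 \cdot \frac{1}{2} = 332 \cdot 0 = 0$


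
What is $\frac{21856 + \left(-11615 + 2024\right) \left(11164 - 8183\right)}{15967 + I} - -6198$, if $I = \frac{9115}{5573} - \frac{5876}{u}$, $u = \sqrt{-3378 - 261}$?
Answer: $\frac{63536348446151714116977}{14410595385712931654} + \frac{1303447756266018415 i \sqrt{3639}}{7205297692856465827} \approx 4409.0 + 10.913 i$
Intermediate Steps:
$u = i \sqrt{3639}$ ($u = \sqrt{-3639} = i \sqrt{3639} \approx 60.324 i$)
$I = \frac{9115}{5573} + \frac{5876 i \sqrt{3639}}{3639}$ ($I = \frac{9115}{5573} - \frac{5876}{i \sqrt{3639}} = 9115 \cdot \frac{1}{5573} - 5876 \left(- \frac{i \sqrt{3639}}{3639}\right) = \frac{9115}{5573} + \frac{5876 i \sqrt{3639}}{3639} \approx 1.6356 + 97.407 i$)
$\frac{21856 + \left(-11615 + 2024\right) \left(11164 - 8183\right)}{15967 + I} - -6198 = \frac{21856 + \left(-11615 + 2024\right) \left(11164 - 8183\right)}{15967 + \left(\frac{9115}{5573} + \frac{5876 i \sqrt{3639}}{3639}\right)} - -6198 = \frac{21856 - 28590771}{\frac{88993206}{5573} + \frac{5876 i \sqrt{3639}}{3639}} + 6198 = - \frac{28568915}{\frac{88993206}{5573} + \frac{5876 i \sqrt{3639}}{3639}} + 6198 = 6198 - \frac{28568915}{\frac{88993206}{5573} + \frac{5876 i \sqrt{3639}}{3639}}$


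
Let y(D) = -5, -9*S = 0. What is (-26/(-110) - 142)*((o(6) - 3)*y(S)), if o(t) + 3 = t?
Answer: 0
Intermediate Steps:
S = 0 (S = -1/9*0 = 0)
o(t) = -3 + t
(-26/(-110) - 142)*((o(6) - 3)*y(S)) = (-26/(-110) - 142)*(((-3 + 6) - 3)*(-5)) = (-26*(-1/110) - 142)*((3 - 3)*(-5)) = (13/55 - 142)*(0*(-5)) = -7797/55*0 = 0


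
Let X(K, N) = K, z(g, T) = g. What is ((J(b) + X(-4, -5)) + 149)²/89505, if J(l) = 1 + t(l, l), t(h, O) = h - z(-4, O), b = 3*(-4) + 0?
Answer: 2116/9945 ≈ 0.21277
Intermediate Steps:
b = -12 (b = -12 + 0 = -12)
t(h, O) = 4 + h (t(h, O) = h - 1*(-4) = h + 4 = 4 + h)
J(l) = 5 + l (J(l) = 1 + (4 + l) = 5 + l)
((J(b) + X(-4, -5)) + 149)²/89505 = (((5 - 12) - 4) + 149)²/89505 = ((-7 - 4) + 149)²*(1/89505) = (-11 + 149)²*(1/89505) = 138²*(1/89505) = 19044*(1/89505) = 2116/9945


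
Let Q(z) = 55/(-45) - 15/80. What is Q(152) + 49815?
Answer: 7173157/144 ≈ 49814.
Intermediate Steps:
Q(z) = -203/144 (Q(z) = 55*(-1/45) - 15*1/80 = -11/9 - 3/16 = -203/144)
Q(152) + 49815 = -203/144 + 49815 = 7173157/144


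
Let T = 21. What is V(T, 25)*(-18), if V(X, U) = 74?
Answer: -1332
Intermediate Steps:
V(T, 25)*(-18) = 74*(-18) = -1332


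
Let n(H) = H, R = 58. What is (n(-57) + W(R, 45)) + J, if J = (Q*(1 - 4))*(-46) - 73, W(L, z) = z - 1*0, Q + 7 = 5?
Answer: -361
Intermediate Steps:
Q = -2 (Q = -7 + 5 = -2)
W(L, z) = z (W(L, z) = z + 0 = z)
J = -349 (J = -2*(1 - 4)*(-46) - 73 = -2*(-3)*(-46) - 73 = 6*(-46) - 73 = -276 - 73 = -349)
(n(-57) + W(R, 45)) + J = (-57 + 45) - 349 = -12 - 349 = -361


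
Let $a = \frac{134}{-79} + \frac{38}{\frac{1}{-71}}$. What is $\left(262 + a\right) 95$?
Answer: $- \frac{18294910}{79} \approx -2.3158 \cdot 10^{5}$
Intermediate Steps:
$a = - \frac{213276}{79}$ ($a = 134 \left(- \frac{1}{79}\right) + \frac{38}{- \frac{1}{71}} = - \frac{134}{79} + 38 \left(-71\right) = - \frac{134}{79} - 2698 = - \frac{213276}{79} \approx -2699.7$)
$\left(262 + a\right) 95 = \left(262 - \frac{213276}{79}\right) 95 = \left(- \frac{192578}{79}\right) 95 = - \frac{18294910}{79}$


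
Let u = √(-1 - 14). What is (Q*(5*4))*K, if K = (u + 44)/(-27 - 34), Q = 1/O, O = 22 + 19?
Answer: -880/2501 - 20*I*√15/2501 ≈ -0.35186 - 0.030971*I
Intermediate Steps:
O = 41
u = I*√15 (u = √(-15) = I*√15 ≈ 3.873*I)
Q = 1/41 ≈ 0.024390
K = -44/61 - I*√15/61 (K = (I*√15 + 44)/(-27 - 34) = (44 + I*√15)/(-61) = (44 + I*√15)*(-1/61) = -44/61 - I*√15/61 ≈ -0.72131 - 0.063492*I)
(Q*(5*4))*K = ((5*4)/41)*(-44/61 - I*√15/61) = ((1/41)*20)*(-44/61 - I*√15/61) = 20*(-44/61 - I*√15/61)/41 = -880/2501 - 20*I*√15/2501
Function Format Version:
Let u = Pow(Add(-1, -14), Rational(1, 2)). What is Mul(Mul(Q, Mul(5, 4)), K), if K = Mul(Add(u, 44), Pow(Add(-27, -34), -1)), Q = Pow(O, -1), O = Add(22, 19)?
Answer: Add(Rational(-880, 2501), Mul(Rational(-20, 2501), I, Pow(15, Rational(1, 2)))) ≈ Add(-0.35186, Mul(-0.030971, I))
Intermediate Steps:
O = 41
u = Mul(I, Pow(15, Rational(1, 2))) (u = Pow(-15, Rational(1, 2)) = Mul(I, Pow(15, Rational(1, 2))) ≈ Mul(3.8730, I))
Q = Rational(1, 41) (Q = Pow(41, -1) = Rational(1, 41) ≈ 0.024390)
K = Add(Rational(-44, 61), Mul(Rational(-1, 61), I, Pow(15, Rational(1, 2)))) (K = Mul(Add(Mul(I, Pow(15, Rational(1, 2))), 44), Pow(Add(-27, -34), -1)) = Mul(Add(44, Mul(I, Pow(15, Rational(1, 2)))), Pow(-61, -1)) = Mul(Add(44, Mul(I, Pow(15, Rational(1, 2)))), Rational(-1, 61)) = Add(Rational(-44, 61), Mul(Rational(-1, 61), I, Pow(15, Rational(1, 2)))) ≈ Add(-0.72131, Mul(-0.063492, I)))
Mul(Mul(Q, Mul(5, 4)), K) = Mul(Mul(Rational(1, 41), Mul(5, 4)), Add(Rational(-44, 61), Mul(Rational(-1, 61), I, Pow(15, Rational(1, 2))))) = Mul(Mul(Rational(1, 41), 20), Add(Rational(-44, 61), Mul(Rational(-1, 61), I, Pow(15, Rational(1, 2))))) = Mul(Rational(20, 41), Add(Rational(-44, 61), Mul(Rational(-1, 61), I, Pow(15, Rational(1, 2))))) = Add(Rational(-880, 2501), Mul(Rational(-20, 2501), I, Pow(15, Rational(1, 2))))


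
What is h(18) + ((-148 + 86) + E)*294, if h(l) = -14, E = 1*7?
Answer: -16184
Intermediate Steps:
E = 7
h(18) + ((-148 + 86) + E)*294 = -14 + ((-148 + 86) + 7)*294 = -14 + (-62 + 7)*294 = -14 - 55*294 = -14 - 16170 = -16184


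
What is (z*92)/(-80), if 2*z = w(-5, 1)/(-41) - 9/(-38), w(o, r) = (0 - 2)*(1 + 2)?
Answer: -13731/62320 ≈ -0.22033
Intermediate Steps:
w(o, r) = -6 (w(o, r) = -2*3 = -6)
z = 597/3116 (z = (-6/(-41) - 9/(-38))/2 = (-6*(-1/41) - 9*(-1/38))/2 = (6/41 + 9/38)/2 = (½)*(597/1558) = 597/3116 ≈ 0.19159)
(z*92)/(-80) = ((597/3116)*92)/(-80) = (13731/779)*(-1/80) = -13731/62320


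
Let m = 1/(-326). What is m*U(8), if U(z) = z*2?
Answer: -8/163 ≈ -0.049080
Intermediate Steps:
U(z) = 2*z
m = -1/326 ≈ -0.0030675
m*U(8) = -8/163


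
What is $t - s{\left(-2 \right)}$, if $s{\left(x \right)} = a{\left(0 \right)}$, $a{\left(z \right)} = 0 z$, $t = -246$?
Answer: $-246$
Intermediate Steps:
$a{\left(z \right)} = 0$
$s{\left(x \right)} = 0$
$t - s{\left(-2 \right)} = -246 - 0 = -246 + 0 = -246$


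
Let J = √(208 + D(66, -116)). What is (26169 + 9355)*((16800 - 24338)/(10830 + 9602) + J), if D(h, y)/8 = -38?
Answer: -33472489/2554 + 142096*I*√6 ≈ -13106.0 + 3.4806e+5*I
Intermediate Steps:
D(h, y) = -304 (D(h, y) = 8*(-38) = -304)
J = 4*I*√6 (J = √(208 - 304) = √(-96) = 4*I*√6 ≈ 9.798*I)
(26169 + 9355)*((16800 - 24338)/(10830 + 9602) + J) = (26169 + 9355)*((16800 - 24338)/(10830 + 9602) + 4*I*√6) = 35524*(-7538/20432 + 4*I*√6) = 35524*(-7538*1/20432 + 4*I*√6) = 35524*(-3769/10216 + 4*I*√6) = -33472489/2554 + 142096*I*√6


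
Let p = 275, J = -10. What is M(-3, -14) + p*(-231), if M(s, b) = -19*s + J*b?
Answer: -63328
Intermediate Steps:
M(s, b) = -19*s - 10*b
M(-3, -14) + p*(-231) = (-19*(-3) - 10*(-14)) + 275*(-231) = (57 + 140) - 63525 = 197 - 63525 = -63328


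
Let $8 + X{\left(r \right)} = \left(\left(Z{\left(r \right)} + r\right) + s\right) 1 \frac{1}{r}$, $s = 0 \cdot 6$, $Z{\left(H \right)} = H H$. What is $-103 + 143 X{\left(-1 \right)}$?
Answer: $-1247$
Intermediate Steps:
$Z{\left(H \right)} = H^{2}$
$s = 0$
$X{\left(r \right)} = -8 + \frac{r + r^{2}}{r}$ ($X{\left(r \right)} = -8 + \left(\left(r^{2} + r\right) + 0\right) 1 \frac{1}{r} = -8 + \frac{\left(r + r^{2}\right) + 0}{r} = -8 + \frac{r + r^{2}}{r}$)
$-103 + 143 X{\left(-1 \right)} = -103 + 143 \left(-7 - 1\right) = -103 + 143 \left(-8\right) = -103 - 1144 = -1247$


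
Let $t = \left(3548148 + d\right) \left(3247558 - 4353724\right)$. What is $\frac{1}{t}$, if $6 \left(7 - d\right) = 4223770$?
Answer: $- \frac{1}{3146149962760} \approx -3.1785 \cdot 10^{-13}$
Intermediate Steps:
$d = - \frac{2111864}{3}$ ($d = 7 - \frac{2111885}{3} = - \frac{2111864}{3} \approx -7.0396 \cdot 10^{5}$)
$t = -3146149962760$ ($t = \left(3548148 - \frac{2111864}{3}\right) \left(3247558 - 4353724\right) = \frac{8532580}{3} \left(-1106166\right) = -3146149962760$)
$\frac{1}{t} = \frac{1}{-3146149962760} = - \frac{1}{3146149962760}$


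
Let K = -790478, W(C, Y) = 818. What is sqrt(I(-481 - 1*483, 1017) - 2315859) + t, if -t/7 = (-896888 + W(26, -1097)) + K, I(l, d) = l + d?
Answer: 11805836 + I*sqrt(2315806) ≈ 1.1806e+7 + 1521.8*I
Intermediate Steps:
I(l, d) = d + l
t = 11805836 (t = -7*((-896888 + 818) - 790478) = -7*(-896070 - 790478) = -7*(-1686548) = 11805836)
sqrt(I(-481 - 1*483, 1017) - 2315859) + t = sqrt((1017 + (-481 - 1*483)) - 2315859) + 11805836 = sqrt((1017 + (-481 - 483)) - 2315859) + 11805836 = sqrt((1017 - 964) - 2315859) + 11805836 = sqrt(53 - 2315859) + 11805836 = sqrt(-2315806) + 11805836 = I*sqrt(2315806) + 11805836 = 11805836 + I*sqrt(2315806)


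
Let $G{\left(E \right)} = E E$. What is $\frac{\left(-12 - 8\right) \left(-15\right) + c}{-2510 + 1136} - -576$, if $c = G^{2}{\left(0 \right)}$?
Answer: $\frac{131854}{229} \approx 575.78$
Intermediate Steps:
$G{\left(E \right)} = E^{2}$
$c = 0$ ($c = \left(0^{2}\right)^{2} = 0^{2} = 0$)
$\frac{\left(-12 - 8\right) \left(-15\right) + c}{-2510 + 1136} - -576 = \frac{\left(-12 - 8\right) \left(-15\right) + 0}{-2510 + 1136} - -576 = \frac{\left(-20\right) \left(-15\right) + 0}{-1374} + 576 = \left(300 + 0\right) \left(- \frac{1}{1374}\right) + 576 = 300 \left(- \frac{1}{1374}\right) + 576 = - \frac{50}{229} + 576 = \frac{131854}{229}$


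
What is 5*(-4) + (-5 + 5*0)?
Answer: -25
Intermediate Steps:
5*(-4) + (-5 + 5*0) = -20 + (-5 + 0) = -20 - 5 = -25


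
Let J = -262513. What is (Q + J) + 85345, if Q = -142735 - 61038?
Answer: -380941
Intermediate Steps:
Q = -203773
(Q + J) + 85345 = (-203773 - 262513) + 85345 = -466286 + 85345 = -380941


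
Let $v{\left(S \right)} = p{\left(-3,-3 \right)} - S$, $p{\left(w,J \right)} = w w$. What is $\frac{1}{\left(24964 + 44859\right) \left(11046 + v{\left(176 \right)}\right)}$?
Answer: $\frac{1}{759604417} \approx 1.3165 \cdot 10^{-9}$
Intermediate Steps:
$p{\left(w,J \right)} = w^{2}$
$v{\left(S \right)} = 9 - S$ ($v{\left(S \right)} = \left(-3\right)^{2} - S = 9 - S$)
$\frac{1}{\left(24964 + 44859\right) \left(11046 + v{\left(176 \right)}\right)} = \frac{1}{\left(24964 + 44859\right) \left(11046 + \left(9 - 176\right)\right)} = \frac{1}{69823 \left(11046 + \left(9 - 176\right)\right)} = \frac{1}{69823 \left(11046 - 167\right)} = \frac{1}{69823 \cdot 10879} = \frac{1}{759604417}$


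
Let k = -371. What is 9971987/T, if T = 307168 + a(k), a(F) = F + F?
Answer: 9971987/306426 ≈ 32.543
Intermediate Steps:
a(F) = 2*F
T = 306426 (T = 307168 + 2*(-371) = 307168 - 742 = 306426)
9971987/T = 9971987/306426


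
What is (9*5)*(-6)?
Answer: -270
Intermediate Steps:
(9*5)*(-6) = 45*(-6) = -270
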